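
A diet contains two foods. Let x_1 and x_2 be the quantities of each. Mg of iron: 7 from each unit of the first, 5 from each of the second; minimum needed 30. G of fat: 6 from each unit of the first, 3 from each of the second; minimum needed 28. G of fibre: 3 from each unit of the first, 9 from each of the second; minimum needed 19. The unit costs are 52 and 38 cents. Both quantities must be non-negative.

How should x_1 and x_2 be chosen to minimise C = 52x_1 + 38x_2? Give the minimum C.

x_1 = 13/3, x_2 = 2/3, minimum C = 752/3

The feasible region is unbounded (it extends along (0, 1), (1, 0)), but C strictly increases along every unbounded feasible direction, so there is no improving ray and the minimum is attained at a vertex.

At the optimal vertex, 6x_1 + 3x_2 = 28 and 3x_1 + 9x_2 = 19.
Solving simultaneously gives x_1 = 13/3, x_2 = 2/3.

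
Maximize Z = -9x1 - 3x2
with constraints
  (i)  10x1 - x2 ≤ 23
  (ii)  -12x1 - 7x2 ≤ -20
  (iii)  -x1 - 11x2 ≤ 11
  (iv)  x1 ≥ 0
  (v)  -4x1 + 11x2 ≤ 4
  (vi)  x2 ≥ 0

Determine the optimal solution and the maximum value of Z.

Vertices and Z = -9x1 - 3x2:
  (257/106, 66/53) → Z = -2709/106
  (23/10, 0) → Z = -207/10
  (6/5, 4/5) → Z = -66/5
  (5/3, 0) → Z = -15

x1 = 6/5, x2 = 4/5, maximum Z = -66/5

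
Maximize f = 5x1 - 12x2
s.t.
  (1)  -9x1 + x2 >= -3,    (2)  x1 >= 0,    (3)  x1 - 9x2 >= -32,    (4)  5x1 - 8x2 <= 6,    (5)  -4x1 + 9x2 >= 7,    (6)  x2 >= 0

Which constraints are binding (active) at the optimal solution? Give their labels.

Extreme points and f = 5x1 - 12x2:
  (59/80, 291/80) → f = -3197/80
  (34/77, 75/77) → f = -730/77
  (0, 32/9) → f = -128/3
  (0, 7/9) → f = -28/3

The maximum is at (0, 7/9). Substituting into each constraint, equality holds for (2) and (5); the remaining constraints have slack.

(2) and (5)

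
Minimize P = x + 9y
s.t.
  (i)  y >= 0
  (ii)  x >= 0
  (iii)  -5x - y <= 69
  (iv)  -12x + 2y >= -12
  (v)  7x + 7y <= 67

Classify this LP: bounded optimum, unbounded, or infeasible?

Vertices and P = x + 9y:
  (0, 0) → P = 0
  (1, 0) → P = 1
  (0, 67/7) → P = 603/7
  (109/49, 360/49) → P = 3349/49
The feasible region has finitely many vertices and no improving ray; the minimum is 0 at (0, 0).

bounded optimum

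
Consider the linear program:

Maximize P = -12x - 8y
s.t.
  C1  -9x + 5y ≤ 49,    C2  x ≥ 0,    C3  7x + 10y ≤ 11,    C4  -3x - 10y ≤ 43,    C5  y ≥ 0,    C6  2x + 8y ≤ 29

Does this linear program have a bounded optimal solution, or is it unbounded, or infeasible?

Vertices and P = -12x - 8y:
  (0, 11/10) → P = -44/5
  (0, 0) → P = 0
  (11/7, 0) → P = -132/7
The feasible region has finitely many vertices and no improving ray; the maximum is 0 at (0, 0).

bounded optimum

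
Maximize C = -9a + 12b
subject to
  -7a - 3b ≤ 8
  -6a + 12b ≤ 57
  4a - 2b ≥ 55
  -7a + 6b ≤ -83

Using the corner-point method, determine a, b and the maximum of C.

a = 223/8, b = 299/16, maximum C = -213/8

Feasible corners and C = -9a + 12b:
  (149/26, -417/26) → C = -6345/26
  (223/8, 299/16) → C = -213/8
  (82/5, 53/10) → C = -84
The feasible region is unbounded (it extends along (2, 1), (3, -7)), but C strictly decreases along every unbounded feasible direction, so there is no improving ray and the maximum is attained at a vertex.

At the optimal vertex, -6a + 12b = 57 and -7a + 6b = -83.
Solving simultaneously gives a = 223/8, b = 299/16.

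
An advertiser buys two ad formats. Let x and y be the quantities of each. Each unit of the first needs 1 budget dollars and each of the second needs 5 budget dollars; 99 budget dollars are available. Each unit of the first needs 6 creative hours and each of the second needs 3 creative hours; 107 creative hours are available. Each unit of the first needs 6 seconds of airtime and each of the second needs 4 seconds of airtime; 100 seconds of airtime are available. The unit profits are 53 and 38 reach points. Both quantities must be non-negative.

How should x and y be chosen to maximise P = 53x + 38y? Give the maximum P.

x = 4, y = 19, maximum P = 934

Vertices and P = 53x + 38y:
  (0, 0) → P = 0
  (0, 99/5) → P = 3762/5
  (50/3, 0) → P = 2650/3
  (4, 19) → P = 934

At the optimal vertex, x + 5y = 99 and 6x + 4y = 100.
Solving simultaneously gives x = 4, y = 19.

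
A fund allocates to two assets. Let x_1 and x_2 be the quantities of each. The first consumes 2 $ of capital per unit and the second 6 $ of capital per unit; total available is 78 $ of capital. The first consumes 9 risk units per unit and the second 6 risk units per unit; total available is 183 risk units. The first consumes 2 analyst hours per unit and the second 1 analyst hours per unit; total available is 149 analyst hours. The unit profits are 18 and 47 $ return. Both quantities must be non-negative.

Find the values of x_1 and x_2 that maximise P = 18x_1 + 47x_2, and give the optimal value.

x_1 = 15, x_2 = 8, maximum P = 646

Vertices and P = 18x_1 + 47x_2:
  (0, 0) → P = 0
  (0, 13) → P = 611
  (61/3, 0) → P = 366
  (15, 8) → P = 646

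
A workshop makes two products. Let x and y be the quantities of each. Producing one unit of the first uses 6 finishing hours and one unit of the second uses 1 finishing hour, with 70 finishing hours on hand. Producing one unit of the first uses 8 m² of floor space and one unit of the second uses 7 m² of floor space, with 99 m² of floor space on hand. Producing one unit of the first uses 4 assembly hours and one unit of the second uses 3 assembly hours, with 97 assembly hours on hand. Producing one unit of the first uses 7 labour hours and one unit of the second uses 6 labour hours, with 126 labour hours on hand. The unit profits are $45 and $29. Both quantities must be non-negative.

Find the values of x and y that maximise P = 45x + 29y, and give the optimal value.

x = 23/2, y = 1, maximum P = 1093/2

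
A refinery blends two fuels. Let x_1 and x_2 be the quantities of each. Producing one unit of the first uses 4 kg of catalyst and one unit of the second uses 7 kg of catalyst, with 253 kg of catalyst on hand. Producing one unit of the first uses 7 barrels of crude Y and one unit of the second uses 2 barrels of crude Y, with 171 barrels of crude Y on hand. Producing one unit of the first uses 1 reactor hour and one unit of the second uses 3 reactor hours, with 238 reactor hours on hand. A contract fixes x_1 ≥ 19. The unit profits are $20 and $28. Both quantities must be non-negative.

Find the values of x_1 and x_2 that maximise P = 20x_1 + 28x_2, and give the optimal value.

Corner points and P = 20x_1 + 28x_2:
  (171/7, 0) → P = 3420/7
  (19, 0) → P = 380
  (19, 19) → P = 912

x_1 = 19, x_2 = 19, maximum P = 912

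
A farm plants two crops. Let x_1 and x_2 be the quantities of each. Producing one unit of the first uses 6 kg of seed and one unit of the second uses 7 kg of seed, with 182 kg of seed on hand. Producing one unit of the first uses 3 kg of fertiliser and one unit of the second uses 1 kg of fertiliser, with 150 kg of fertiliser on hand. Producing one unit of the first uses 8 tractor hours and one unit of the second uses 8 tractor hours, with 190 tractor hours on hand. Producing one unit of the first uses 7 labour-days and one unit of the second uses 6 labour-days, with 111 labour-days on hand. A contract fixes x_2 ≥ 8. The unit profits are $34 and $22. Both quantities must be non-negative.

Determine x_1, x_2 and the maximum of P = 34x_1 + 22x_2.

x_1 = 9, x_2 = 8, maximum P = 482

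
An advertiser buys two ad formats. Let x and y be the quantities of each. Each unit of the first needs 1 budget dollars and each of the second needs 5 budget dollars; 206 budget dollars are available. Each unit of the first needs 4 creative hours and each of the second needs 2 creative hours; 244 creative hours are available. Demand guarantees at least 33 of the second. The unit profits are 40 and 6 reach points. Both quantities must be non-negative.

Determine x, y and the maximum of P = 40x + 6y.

Extreme points and P = 40x + 6y:
  (0, 206/5) → P = 1236/5
  (0, 33) → P = 198
  (41, 33) → P = 1838

The optimum lies where x + 5y = 206 and y = 33.
Solving simultaneously gives x = 41, y = 33.

x = 41, y = 33, maximum P = 1838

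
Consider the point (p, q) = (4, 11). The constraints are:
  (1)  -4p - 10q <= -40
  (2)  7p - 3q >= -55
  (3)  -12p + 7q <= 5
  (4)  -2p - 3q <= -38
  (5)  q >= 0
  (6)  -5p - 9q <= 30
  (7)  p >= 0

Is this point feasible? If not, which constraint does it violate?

not feasible — violates (3)

Constraint (3): -12p + 7q = 29, which is not ≤ 5. All other constraints are satisfied.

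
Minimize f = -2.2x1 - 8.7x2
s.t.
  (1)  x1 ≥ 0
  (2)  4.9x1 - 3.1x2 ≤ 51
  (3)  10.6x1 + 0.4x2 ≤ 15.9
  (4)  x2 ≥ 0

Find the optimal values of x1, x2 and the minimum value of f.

x1 = 0, x2 = 39.75, minimum f = -345.825

Feasible corners and f = -2.2x1 - 8.7x2:
  (0, 39.75) → f = -345.825
  (0, 0) → f = 0
  (1.5, 0) → f = -3.3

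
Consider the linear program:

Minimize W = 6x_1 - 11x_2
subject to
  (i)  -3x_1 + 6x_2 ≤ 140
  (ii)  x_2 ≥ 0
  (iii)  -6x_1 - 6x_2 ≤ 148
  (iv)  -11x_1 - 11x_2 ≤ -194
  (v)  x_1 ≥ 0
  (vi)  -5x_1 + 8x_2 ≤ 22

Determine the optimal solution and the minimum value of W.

x_1 = 494/3, x_2 = 317/3, minimum W = -523/3

The feasible region is unbounded (it extends along (1, 0), (2, 1)), but W strictly increases along every unbounded feasible direction, so there is no improving ray and the minimum is attained at a vertex.

The binding constraints are -3x_1 + 6x_2 = 140 and -5x_1 + 8x_2 = 22.
Solving simultaneously gives x_1 = 494/3, x_2 = 317/3.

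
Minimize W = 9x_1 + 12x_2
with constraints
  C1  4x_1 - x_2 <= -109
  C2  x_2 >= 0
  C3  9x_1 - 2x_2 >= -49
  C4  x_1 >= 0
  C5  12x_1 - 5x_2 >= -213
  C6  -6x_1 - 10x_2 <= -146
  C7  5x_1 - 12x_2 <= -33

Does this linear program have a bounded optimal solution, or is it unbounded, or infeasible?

infeasible

The boundaries 4x_1 - x_2 = -109 and 9x_1 - 2x_2 = -49 meet at (169, 785), but that point violates 12x_1 - 5x_2 ≥ -213. Every candidate vertex is excluded by some other constraint, so the feasible region is empty.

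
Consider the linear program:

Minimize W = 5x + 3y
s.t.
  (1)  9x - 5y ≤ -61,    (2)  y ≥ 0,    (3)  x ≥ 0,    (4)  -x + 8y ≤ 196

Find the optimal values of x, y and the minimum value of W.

Vertices and W = 5x + 3y:
  (0, 61/5) → W = 183/5
  (492/67, 1703/67) → W = 7569/67
  (0, 49/2) → W = 147/2

x = 0, y = 61/5, minimum W = 183/5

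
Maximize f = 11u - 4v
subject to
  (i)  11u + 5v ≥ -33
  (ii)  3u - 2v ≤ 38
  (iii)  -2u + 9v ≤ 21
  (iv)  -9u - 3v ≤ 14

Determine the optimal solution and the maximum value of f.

The optimum lies where 3u - 2v = 38 and -2u + 9v = 21.
Solving simultaneously gives u = 384/23, v = 139/23.

u = 384/23, v = 139/23, maximum f = 3668/23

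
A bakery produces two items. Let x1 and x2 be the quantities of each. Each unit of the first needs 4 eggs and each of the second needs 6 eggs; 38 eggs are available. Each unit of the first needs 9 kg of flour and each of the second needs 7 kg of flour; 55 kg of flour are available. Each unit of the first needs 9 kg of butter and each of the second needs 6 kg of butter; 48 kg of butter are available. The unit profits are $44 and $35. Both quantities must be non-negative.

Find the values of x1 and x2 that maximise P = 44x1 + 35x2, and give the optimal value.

Corner points and P = 44x1 + 35x2:
  (0, 0) → P = 0
  (0, 19/3) → P = 665/3
  (16/3, 0) → P = 704/3
  (2, 5) → P = 263

The optimum lies where 4x1 + 6x2 = 38 and 9x1 + 6x2 = 48.
Solving simultaneously gives x1 = 2, x2 = 5.

x1 = 2, x2 = 5, maximum P = 263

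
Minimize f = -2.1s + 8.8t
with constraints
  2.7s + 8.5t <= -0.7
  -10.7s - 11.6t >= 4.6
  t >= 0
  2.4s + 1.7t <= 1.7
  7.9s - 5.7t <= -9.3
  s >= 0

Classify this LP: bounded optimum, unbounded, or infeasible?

The boundaries 2.7s + 8.5t = -0.7 and 7.9s - 5.7t = -9.3 meet at (-4152/4127, 979/4127), but that point violates s ≥ 0. Every candidate vertex is excluded by some other constraint, so the feasible region is empty.

infeasible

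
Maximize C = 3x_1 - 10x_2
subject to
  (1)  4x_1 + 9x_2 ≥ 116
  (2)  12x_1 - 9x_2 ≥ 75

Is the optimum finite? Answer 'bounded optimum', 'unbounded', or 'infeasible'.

unbounded

From the feasible point (191/16, 91/12), moving in the direction (9, -4) keeps every constraint satisfied while C increases without bound.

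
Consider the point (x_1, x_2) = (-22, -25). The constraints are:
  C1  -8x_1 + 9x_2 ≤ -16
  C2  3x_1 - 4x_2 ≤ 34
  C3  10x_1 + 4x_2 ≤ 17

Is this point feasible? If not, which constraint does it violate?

feasible

C1: -49 ≤ -16 ✓
C2: 34 ≤ 34 ✓
C3: -320 ≤ 17 ✓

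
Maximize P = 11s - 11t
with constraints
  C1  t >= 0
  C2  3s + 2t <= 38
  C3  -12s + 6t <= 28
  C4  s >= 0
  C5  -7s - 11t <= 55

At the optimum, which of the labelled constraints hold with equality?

C1 and C2

Corner points and P = 11s - 11t:
  (38/3, 0) → P = 418/3
  (0, 0) → P = 0
  (86/21, 90/7) → P = -2024/21
  (0, 14/3) → P = -154/3

The maximum is at (38/3, 0). Substituting into each constraint, equality holds for C1 and C2; the remaining constraints have slack.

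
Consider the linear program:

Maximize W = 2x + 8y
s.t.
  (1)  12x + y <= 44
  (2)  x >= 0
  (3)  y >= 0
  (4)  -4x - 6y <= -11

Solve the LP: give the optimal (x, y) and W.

Feasible corners and W = 2x + 8y:
  (0, 44) → W = 352
  (11/3, 0) → W = 22/3
  (0, 11/6) → W = 44/3
  (11/4, 0) → W = 11/2

The binding constraints are 12x + y = 44 and x = 0.
Solving simultaneously gives x = 0, y = 44.

x = 0, y = 44, maximum W = 352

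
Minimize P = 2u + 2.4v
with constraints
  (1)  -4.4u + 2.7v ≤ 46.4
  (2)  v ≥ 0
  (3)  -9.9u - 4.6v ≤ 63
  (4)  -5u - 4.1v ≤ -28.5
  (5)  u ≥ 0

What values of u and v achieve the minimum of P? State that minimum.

Corner points and P = 2u + 2.4v:
  (0, 464/27) → P = 1856/45
  (57/10, 0) → P = 57/5
  (0, 285/41) → P = 684/41
The feasible region is unbounded (it extends along (27, 44), (1, 0)), but P strictly increases along every unbounded feasible direction, so there is no improving ray and the minimum is attained at a vertex.

At the optimal vertex, v = 0 and -5u - 4.1v = -28.5.
Solving simultaneously gives u = 57/10, v = 0.

u = 5.7, v = 0, minimum P = 11.4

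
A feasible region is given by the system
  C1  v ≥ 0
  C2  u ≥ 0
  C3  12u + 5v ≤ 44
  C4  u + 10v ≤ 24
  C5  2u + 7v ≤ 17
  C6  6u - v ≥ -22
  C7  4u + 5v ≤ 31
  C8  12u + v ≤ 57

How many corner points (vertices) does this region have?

Pairwise boundary intersections that survive every other constraint:
  (0, 0)
  (11/3, 0)
  (0, 12/5)
  (223/74, 58/37)
  (2/13, 31/13)

5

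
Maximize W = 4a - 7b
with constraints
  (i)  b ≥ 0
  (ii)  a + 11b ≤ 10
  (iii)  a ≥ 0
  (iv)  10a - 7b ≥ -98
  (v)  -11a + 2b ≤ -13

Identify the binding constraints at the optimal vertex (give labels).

(i) and (ii)

Corner points and W = 4a - 7b:
  (10, 0) → W = 40
  (13/11, 0) → W = 52/11
  (163/123, 97/123) → W = -9/41

The maximum is at (10, 0). Substituting into each constraint, equality holds for (i) and (ii); the remaining constraints have slack.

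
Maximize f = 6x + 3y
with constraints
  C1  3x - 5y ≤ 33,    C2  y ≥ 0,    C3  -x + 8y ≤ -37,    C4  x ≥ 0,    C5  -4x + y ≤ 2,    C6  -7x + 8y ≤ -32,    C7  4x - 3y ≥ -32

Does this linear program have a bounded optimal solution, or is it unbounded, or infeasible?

The boundaries 3x - 5y = 33 and y = 0 meet at (11, 0), but that point violates -x + 8y ≤ -37. Every candidate vertex is excluded by some other constraint, so the feasible region is empty.

infeasible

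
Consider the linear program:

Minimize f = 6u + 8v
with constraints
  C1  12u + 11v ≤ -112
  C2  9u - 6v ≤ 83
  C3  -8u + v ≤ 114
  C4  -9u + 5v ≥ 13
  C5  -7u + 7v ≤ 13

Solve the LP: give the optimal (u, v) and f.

u = -557/31, v = -922/31, minimum f = -10718/31

Extreme points and f = 6u + 8v:
  (-703/159, -284/53) → f = -3678/53
  (-927/161, -628/161) → f = -10586/161
  (-557/31, -922/31) → f = -10718/31
  (-785/49, -694/49) → f = -1466/7

The optimum lies where -8u + v = 114 and -9u + 5v = 13.
Solving simultaneously gives u = -557/31, v = -922/31.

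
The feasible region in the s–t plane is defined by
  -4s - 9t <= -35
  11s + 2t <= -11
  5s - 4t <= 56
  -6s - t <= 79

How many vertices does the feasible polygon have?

Pairwise boundary intersections that survive every other constraint:
  (-13/7, 33/7)
  (-373/25, 263/25)
  (-147, 803)

3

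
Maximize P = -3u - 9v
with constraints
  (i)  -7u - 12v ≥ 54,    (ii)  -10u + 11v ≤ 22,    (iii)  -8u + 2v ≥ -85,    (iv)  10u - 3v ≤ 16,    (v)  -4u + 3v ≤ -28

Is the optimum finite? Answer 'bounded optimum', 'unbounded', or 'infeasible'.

unbounded

From the feasible point (-2, -12), moving in the direction (-3, -4) keeps every constraint satisfied while P increases without bound.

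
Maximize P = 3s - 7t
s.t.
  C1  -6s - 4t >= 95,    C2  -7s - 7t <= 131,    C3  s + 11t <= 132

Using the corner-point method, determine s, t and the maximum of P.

Feasible corners and P = 3s - 7t:
  (-141/14, -121/14) → P = 212/7
  (-1573/62, 887/62) → P = -5464/31
  (-473/14, 211/14) → P = -1448/7

s = -141/14, t = -121/14, maximum P = 212/7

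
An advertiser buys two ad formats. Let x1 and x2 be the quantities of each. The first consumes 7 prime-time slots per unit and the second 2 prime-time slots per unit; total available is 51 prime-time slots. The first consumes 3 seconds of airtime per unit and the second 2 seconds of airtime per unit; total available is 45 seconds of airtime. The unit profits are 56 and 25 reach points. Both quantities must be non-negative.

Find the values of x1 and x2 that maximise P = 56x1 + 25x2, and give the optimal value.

x1 = 3/2, x2 = 81/4, maximum P = 2361/4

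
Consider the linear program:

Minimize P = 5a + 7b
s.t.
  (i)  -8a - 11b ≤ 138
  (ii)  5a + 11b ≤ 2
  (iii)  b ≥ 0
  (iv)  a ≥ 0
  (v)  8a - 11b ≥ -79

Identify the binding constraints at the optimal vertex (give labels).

(iii) and (iv)

Vertices and P = 5a + 7b:
  (2/5, 0) → P = 2
  (0, 2/11) → P = 14/11
  (0, 0) → P = 0

The minimum is at (0, 0). Substituting into each constraint, equality holds for (iii) and (iv); the remaining constraints have slack.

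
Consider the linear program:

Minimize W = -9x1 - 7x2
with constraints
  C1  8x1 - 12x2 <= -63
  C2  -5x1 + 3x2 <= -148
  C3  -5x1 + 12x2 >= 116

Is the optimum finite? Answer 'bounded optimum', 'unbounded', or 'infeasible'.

From the feasible point (655/12, 1499/36), moving in the direction (3, 5) keeps every constraint satisfied while W decreases without bound.

unbounded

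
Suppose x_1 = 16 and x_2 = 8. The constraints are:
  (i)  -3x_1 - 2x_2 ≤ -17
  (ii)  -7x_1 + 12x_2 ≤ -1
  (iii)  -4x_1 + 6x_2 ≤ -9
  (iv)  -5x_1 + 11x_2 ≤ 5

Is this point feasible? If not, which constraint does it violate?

Constraint (iv): -5x_1 + 11x_2 = 8, which is not ≤ 5. All other constraints are satisfied.

not feasible — violates (iv)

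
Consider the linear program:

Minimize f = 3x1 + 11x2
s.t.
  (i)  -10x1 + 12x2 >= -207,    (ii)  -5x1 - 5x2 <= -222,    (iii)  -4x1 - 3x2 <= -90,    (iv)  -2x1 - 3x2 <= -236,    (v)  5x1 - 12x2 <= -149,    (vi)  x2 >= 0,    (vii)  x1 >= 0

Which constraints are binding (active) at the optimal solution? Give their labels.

(iv) and (v)

Vertices and f = 3x1 + 11x2:
  (356/5, 505/12) → f = 40591/60
  (795/13, 1478/39) → f = 1801/3
  (0, 236/3) → f = 2596/3
The feasible region is unbounded (it extends along (0, 1), (6, 5)), but f strictly increases along every unbounded feasible direction, so there is no improving ray and the minimum is attained at a vertex.

The minimum is at (795/13, 1478/39). Substituting into each constraint, equality holds for (iv) and (v); the remaining constraints have slack.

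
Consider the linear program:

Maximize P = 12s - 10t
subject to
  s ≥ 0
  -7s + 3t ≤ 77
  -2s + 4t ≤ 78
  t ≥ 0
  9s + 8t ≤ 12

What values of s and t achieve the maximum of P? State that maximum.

s = 4/3, t = 0, maximum P = 16

Corner points and P = 12s - 10t:
  (0, 0) → P = 0
  (0, 3/2) → P = -15
  (4/3, 0) → P = 16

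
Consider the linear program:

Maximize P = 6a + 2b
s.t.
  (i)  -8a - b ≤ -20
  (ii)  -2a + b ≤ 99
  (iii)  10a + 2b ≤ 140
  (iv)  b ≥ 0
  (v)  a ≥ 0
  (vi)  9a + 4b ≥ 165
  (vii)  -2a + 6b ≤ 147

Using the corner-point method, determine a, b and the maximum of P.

a = 273/32, b = 875/32, maximum P = 847/8

Corner points and P = 6a + 2b:
  (115/11, 195/11) → P = 1080/11
  (273/32, 875/32) → P = 847/8
  (201/31, 1653/62) → P = 2859/31

The binding constraints are 10a + 2b = 140 and -2a + 6b = 147.
Solving simultaneously gives a = 273/32, b = 875/32.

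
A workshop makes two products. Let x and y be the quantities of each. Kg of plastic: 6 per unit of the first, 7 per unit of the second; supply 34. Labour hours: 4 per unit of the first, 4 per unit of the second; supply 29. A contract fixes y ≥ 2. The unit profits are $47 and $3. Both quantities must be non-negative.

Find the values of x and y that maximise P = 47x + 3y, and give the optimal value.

Vertices and P = 47x + 3y:
  (0, 34/7) → P = 102/7
  (0, 2) → P = 6
  (10/3, 2) → P = 488/3

x = 10/3, y = 2, maximum P = 488/3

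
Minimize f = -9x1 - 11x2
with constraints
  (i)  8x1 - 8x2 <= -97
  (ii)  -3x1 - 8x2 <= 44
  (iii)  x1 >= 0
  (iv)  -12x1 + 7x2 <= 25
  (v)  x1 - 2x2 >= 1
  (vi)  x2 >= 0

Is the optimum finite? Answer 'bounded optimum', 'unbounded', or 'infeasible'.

infeasible

The boundaries 8x1 - 8x2 = -97 and -12x1 + 7x2 = 25 meet at (479/40, 241/10), but that point violates x1 - 2x2 ≥ 1. Every candidate vertex is excluded by some other constraint, so the feasible region is empty.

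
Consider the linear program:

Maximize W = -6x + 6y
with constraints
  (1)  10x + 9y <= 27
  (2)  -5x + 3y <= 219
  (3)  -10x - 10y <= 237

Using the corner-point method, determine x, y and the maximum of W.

x = -126/5, y = 31, maximum W = 1686/5

Vertices and W = -6x + 6y:
  (-126/5, 31) → W = 1686/5
  (2403/10, -264) → W = -15129/5
  (-2901/80, 201/16) → W = 5859/20

The binding constraints are 10x + 9y = 27 and -5x + 3y = 219.
Solving simultaneously gives x = -126/5, y = 31.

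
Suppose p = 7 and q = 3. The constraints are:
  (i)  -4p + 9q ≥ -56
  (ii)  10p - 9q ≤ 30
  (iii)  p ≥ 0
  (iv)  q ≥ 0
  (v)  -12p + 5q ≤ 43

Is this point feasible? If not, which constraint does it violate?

not feasible — violates (ii)

Constraint (ii): 10p - 9q = 43, which is not ≤ 30. All other constraints are satisfied.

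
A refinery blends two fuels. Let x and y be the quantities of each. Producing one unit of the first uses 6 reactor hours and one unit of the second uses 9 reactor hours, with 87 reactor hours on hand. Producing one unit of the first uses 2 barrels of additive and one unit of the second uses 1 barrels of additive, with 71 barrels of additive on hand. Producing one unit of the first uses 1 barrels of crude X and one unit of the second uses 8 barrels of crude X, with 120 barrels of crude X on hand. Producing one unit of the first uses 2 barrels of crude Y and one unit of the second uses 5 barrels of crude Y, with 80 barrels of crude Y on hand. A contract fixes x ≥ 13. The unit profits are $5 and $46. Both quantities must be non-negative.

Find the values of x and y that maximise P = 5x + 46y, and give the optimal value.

x = 13, y = 1, maximum P = 111

At the optimal vertex, 6x + 9y = 87 and x = 13.
Solving simultaneously gives x = 13, y = 1.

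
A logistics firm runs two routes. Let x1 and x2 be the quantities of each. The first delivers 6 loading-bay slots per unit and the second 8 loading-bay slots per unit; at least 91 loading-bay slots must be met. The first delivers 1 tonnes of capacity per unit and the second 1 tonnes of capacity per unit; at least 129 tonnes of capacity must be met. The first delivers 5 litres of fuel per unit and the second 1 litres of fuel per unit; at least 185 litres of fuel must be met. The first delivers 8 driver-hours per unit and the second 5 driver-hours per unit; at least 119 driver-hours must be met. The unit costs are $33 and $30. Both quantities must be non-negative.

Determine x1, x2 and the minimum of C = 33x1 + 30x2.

The feasible region is unbounded (it extends along (0, 1), (1, 0)), but C strictly increases along every unbounded feasible direction, so there is no improving ray and the minimum is attained at a vertex.

The optimum lies where x1 + x2 = 129 and 5x1 + x2 = 185.
Solving simultaneously gives x1 = 14, x2 = 115.

x1 = 14, x2 = 115, minimum C = 3912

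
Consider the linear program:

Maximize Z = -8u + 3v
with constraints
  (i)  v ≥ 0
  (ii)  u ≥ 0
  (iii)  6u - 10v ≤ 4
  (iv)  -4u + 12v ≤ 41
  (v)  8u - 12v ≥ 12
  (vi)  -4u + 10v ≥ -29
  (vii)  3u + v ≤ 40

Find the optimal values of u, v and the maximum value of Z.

u = 9, v = 5, maximum Z = -57

Corner points and Z = -8u + 3v:
  (9, 5) → Z = -57
  (101/9, 19/3) → Z = -637/9
  (123/11, 71/11) → Z = -771/11

The optimum lies where 6u - 10v = 4 and 8u - 12v = 12.
Solving simultaneously gives u = 9, v = 5.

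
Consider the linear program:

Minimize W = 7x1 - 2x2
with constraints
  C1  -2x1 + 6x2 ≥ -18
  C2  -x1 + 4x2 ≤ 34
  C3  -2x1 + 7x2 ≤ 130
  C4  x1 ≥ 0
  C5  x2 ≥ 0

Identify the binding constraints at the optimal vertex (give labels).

C2 and C4

Vertices and W = 7x1 - 2x2:
  (138, 43) → W = 880
  (9, 0) → W = 63
  (0, 17/2) → W = -17
  (0, 0) → W = 0

The minimum is at (0, 17/2). Substituting into each constraint, equality holds for C2 and C4; the remaining constraints have slack.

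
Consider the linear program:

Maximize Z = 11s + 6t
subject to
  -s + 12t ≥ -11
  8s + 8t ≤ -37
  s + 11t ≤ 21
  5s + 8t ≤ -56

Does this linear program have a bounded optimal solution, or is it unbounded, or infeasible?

Corner points and Z = 11s + 6t:
  (-146/17, -111/68) → Z = -3545/34
  (-784/47, 161/47) → Z = -7658/47
The feasible region has finitely many vertices and no improving ray; the maximum is -3545/34 at (-146/17, -111/68).

bounded optimum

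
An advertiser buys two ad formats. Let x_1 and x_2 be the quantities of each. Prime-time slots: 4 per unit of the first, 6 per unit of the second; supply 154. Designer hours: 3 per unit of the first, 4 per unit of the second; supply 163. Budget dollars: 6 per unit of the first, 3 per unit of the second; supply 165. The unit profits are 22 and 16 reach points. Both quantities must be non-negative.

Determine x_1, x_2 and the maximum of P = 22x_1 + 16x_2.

Vertices and P = 22x_1 + 16x_2:
  (0, 0) → P = 0
  (0, 77/3) → P = 1232/3
  (55/2, 0) → P = 605
  (22, 11) → P = 660

x_1 = 22, x_2 = 11, maximum P = 660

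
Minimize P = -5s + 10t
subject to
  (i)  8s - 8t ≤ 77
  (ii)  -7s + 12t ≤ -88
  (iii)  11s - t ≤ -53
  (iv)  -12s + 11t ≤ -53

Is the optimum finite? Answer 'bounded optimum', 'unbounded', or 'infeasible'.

bounded optimum

Corner points and P = -5s + 10t:
  (-501/80, -1271/80) → P = -2041/16
  (-423/8, -125/2) → P = -2885/8
  (-636/109, -1219/109) → P = -9010/109
The feasible region has finitely many vertices and no improving ray; the minimum is -2885/8 at (-423/8, -125/2).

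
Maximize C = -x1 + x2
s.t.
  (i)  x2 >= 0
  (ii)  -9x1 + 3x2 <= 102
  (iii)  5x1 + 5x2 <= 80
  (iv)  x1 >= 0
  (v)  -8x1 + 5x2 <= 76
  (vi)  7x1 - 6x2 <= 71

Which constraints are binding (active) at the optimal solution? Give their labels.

Feasible corners and C = -x1 + x2:
  (0, 0) → C = 0
  (71/7, 0) → C = -71/7
  (4/13, 204/13) → C = 200/13
  (167/13, 41/13) → C = -126/13
  (0, 76/5) → C = 76/5

The maximum is at (4/13, 204/13). Substituting into each constraint, equality holds for (iii) and (v); the remaining constraints have slack.

(iii) and (v)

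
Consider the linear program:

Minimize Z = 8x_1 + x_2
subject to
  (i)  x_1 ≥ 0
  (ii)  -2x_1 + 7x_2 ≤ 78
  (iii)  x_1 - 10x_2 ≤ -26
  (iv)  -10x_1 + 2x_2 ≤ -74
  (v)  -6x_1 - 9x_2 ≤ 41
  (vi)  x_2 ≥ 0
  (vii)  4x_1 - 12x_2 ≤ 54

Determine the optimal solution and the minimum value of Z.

Feasible corners and Z = 8x_1 + x_2:
  (337/33, 464/33) → Z = 3160/33
  (657/2, 105) → Z = 2733
  (396/49, 167/49) → Z = 3335/49
  (213/7, 79/14) → Z = 3487/14

x_1 = 396/49, x_2 = 167/49, minimum Z = 3335/49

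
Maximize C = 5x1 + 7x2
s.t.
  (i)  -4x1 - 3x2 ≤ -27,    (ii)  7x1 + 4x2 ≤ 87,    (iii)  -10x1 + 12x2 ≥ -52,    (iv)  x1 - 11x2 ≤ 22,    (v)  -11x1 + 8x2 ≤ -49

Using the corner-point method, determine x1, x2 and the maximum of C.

Feasible corners and C = 5x1 + 7x2:
  (80/13, 31/39) → C = 109/3
  (363/65, 101/65) → C = 194/5
  (313/31, 253/62) → C = 4901/62
  (223/25, 307/50) → C = 4379/50

The optimum lies where 7x1 + 4x2 = 87 and -11x1 + 8x2 = -49.
Solving simultaneously gives x1 = 223/25, x2 = 307/50.

x1 = 223/25, x2 = 307/50, maximum C = 4379/50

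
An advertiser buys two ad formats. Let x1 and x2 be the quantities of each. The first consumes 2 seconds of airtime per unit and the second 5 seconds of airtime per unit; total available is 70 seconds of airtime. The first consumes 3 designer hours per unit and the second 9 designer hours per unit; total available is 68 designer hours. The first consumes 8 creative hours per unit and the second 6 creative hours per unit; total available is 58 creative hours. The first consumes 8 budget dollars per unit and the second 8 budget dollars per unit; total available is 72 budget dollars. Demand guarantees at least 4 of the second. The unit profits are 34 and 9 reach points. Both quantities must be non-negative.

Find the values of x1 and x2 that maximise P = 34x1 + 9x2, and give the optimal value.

x1 = 17/4, x2 = 4, maximum P = 361/2

Vertices and P = 34x1 + 9x2:
  (0, 68/9) → P = 68
  (0, 4) → P = 36
  (19/9, 185/27) → P = 1201/9
  (17/4, 4) → P = 361/2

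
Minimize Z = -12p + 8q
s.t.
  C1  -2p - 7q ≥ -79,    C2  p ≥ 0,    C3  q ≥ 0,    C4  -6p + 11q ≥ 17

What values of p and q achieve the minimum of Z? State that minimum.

Vertices and Z = -12p + 8q:
  (0, 79/7) → Z = 632/7
  (375/32, 127/16) → Z = -617/8
  (0, 17/11) → Z = 136/11

The binding constraints are -2p - 7q = -79 and -6p + 11q = 17.
Solving simultaneously gives p = 375/32, q = 127/16.

p = 375/32, q = 127/16, minimum Z = -617/8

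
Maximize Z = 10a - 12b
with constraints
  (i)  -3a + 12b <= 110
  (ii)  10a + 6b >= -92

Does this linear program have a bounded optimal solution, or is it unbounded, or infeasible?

unbounded

From the feasible point (-294/23, 412/69), moving in the direction (6, -10) keeps every constraint satisfied while Z increases without bound.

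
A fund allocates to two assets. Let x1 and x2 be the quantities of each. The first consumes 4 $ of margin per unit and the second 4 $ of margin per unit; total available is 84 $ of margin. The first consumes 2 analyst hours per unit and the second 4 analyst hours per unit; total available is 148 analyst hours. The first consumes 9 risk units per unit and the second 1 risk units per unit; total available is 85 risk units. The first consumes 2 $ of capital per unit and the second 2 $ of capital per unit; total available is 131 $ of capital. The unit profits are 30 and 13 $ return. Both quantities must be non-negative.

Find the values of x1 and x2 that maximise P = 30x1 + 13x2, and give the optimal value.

Feasible corners and P = 30x1 + 13x2:
  (0, 0) → P = 0
  (0, 21) → P = 273
  (85/9, 0) → P = 850/3
  (8, 13) → P = 409

The binding constraints are 4x1 + 4x2 = 84 and 9x1 + x2 = 85.
Solving simultaneously gives x1 = 8, x2 = 13.

x1 = 8, x2 = 13, maximum P = 409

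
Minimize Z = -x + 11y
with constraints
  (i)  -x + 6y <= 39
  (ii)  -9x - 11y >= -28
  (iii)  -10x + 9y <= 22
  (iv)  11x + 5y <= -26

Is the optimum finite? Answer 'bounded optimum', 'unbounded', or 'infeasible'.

From the feasible point (-344/149, -18/149), moving in the direction (5, -11) keeps every constraint satisfied while Z decreases without bound.

unbounded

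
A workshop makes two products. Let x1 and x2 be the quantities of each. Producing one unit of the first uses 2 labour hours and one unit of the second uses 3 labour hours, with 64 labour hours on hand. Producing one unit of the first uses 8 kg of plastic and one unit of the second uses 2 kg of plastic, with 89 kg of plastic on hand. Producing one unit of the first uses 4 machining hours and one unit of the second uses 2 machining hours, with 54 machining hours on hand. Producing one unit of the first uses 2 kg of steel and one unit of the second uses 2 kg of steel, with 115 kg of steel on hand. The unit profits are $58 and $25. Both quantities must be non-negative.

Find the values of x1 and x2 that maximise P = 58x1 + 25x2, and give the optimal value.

Feasible corners and P = 58x1 + 25x2:
  (0, 0) → P = 0
  (0, 64/3) → P = 1600/3
  (89/8, 0) → P = 2581/4
  (17/4, 37/2) → P = 709
  (35/4, 19/2) → P = 745

At the optimal vertex, 8x1 + 2x2 = 89 and 4x1 + 2x2 = 54.
Solving simultaneously gives x1 = 35/4, x2 = 19/2.

x1 = 35/4, x2 = 19/2, maximum P = 745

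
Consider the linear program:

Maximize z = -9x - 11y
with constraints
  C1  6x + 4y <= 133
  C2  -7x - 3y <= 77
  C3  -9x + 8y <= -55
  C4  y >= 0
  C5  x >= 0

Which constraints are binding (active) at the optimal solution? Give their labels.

Vertices and z = -9x - 11y:
  (107/7, 289/28) → z = -7031/28
  (133/6, 0) → z = -399/2
  (55/9, 0) → z = -55

The maximum is at (55/9, 0). Substituting into each constraint, equality holds for C3 and C4; the remaining constraints have slack.

C3 and C4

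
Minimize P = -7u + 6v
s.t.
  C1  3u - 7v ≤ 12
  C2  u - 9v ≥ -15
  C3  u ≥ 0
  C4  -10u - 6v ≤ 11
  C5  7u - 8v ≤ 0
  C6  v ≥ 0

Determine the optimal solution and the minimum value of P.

u = 24/11, v = 21/11, minimum P = -42/11

Extreme points and P = -7u + 6v:
  (0, 5/3) → P = 10
  (24/11, 21/11) → P = -42/11
  (0, 0) → P = 0

The binding constraints are u - 9v = -15 and 7u - 8v = 0.
Solving simultaneously gives u = 24/11, v = 21/11.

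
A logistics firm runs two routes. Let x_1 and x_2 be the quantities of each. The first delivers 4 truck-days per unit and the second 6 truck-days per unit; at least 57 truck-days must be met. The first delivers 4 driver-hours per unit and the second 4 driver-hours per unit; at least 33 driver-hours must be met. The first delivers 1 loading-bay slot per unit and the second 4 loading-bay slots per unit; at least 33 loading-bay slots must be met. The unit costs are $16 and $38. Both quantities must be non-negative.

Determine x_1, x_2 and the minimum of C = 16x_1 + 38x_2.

Feasible corners and C = 16x_1 + 38x_2:
  (0, 19/2) → C = 361
  (33, 0) → C = 528
  (3, 15/2) → C = 333
The feasible region is unbounded (it extends along (0, 1), (1, 0)), but C strictly increases along every unbounded feasible direction, so there is no improving ray and the minimum is attained at a vertex.

The binding constraints are 4x_1 + 6x_2 = 57 and x_1 + 4x_2 = 33.
Solving simultaneously gives x_1 = 3, x_2 = 15/2.

x_1 = 3, x_2 = 15/2, minimum C = 333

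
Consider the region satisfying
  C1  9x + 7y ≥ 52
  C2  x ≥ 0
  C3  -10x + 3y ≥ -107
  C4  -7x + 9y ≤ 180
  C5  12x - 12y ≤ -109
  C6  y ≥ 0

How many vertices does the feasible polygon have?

4

The feasible vertices (each the meet of two boundaries and inside every other half-plane) are:
  (0, 20)
  (0, 109/12)
  (501/23, 2549/69)
  (537/28, 1187/42)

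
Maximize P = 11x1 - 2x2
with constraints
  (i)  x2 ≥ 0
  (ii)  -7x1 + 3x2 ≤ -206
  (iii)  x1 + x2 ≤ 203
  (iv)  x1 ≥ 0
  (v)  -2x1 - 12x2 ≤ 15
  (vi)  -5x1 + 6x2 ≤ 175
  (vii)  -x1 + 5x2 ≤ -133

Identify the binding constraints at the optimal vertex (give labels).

Feasible corners and P = 11x1 - 2x2:
  (203, 0) → P = 2233
  (133, 0) → P = 1463
  (574/3, 35/3) → P = 6244/3

The maximum is at (203, 0). Substituting into each constraint, equality holds for (i) and (iii); the remaining constraints have slack.

(i) and (iii)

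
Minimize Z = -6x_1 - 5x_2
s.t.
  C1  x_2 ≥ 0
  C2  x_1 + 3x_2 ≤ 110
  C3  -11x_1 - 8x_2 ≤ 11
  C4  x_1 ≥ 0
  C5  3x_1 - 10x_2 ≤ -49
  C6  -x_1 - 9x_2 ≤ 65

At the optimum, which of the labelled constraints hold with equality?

C2 and C5

Vertices and Z = -6x_1 - 5x_2:
  (0, 110/3) → Z = -550/3
  (953/19, 379/19) → Z = -7613/19
  (0, 49/10) → Z = -49/2

The minimum is at (953/19, 379/19). Substituting into each constraint, equality holds for C2 and C5; the remaining constraints have slack.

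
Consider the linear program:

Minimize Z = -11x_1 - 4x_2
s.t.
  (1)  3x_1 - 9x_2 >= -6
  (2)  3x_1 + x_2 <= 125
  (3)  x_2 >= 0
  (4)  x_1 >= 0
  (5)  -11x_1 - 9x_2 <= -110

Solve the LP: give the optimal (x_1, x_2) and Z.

Feasible corners and Z = -11x_1 - 4x_2:
  (373/10, 131/10) → Z = -4627/10
  (52/7, 22/7) → Z = -660/7
  (125/3, 0) → Z = -1375/3
  (10, 0) → Z = -110

The optimum lies where 3x_1 - 9x_2 = -6 and 3x_1 + x_2 = 125.
Solving simultaneously gives x_1 = 373/10, x_2 = 131/10.

x_1 = 373/10, x_2 = 131/10, minimum Z = -4627/10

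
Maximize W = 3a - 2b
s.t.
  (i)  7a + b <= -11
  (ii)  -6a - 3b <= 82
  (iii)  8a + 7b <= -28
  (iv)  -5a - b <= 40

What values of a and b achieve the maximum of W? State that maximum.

a = 49/15, b = -508/15, maximum W = 1163/15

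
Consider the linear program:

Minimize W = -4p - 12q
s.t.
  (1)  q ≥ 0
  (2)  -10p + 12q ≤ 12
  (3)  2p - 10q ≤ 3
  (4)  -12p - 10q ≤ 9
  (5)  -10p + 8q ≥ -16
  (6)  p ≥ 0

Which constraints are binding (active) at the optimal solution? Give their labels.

Corner points and W = -4p - 12q:
  (3/2, 0) → W = -6
  (0, 0) → W = 0
  (36/5, 7) → W = -564/5
  (0, 1) → W = -12
  (34/21, 1/42) → W = -142/21

The minimum is at (36/5, 7). Substituting into each constraint, equality holds for (2) and (5); the remaining constraints have slack.

(2) and (5)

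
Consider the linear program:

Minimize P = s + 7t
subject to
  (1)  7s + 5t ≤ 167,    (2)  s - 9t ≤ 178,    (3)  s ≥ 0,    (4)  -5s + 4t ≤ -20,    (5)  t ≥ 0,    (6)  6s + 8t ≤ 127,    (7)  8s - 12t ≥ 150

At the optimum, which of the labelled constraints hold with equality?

(5) and (7)

Extreme points and P = s + 7t:
  (127/6, 0) → P = 127/6
  (75/4, 0) → P = 75/4
  (681/34, 29/34) → P = 26

The minimum is at (75/4, 0). Substituting into each constraint, equality holds for (5) and (7); the remaining constraints have slack.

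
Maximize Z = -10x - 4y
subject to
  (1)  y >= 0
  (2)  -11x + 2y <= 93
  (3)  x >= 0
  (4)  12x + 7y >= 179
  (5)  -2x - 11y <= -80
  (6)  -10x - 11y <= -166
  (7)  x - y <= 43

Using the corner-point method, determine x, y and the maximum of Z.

Feasible corners and Z = -10x - 4y:
  (40, 0) → Z = -400
  (43, 0) → Z = -430
  (0, 93/2) → Z = -186
  (0, 179/7) → Z = -716/7
  (1409/118, 301/59) → Z = -8249/59
The feasible region is unbounded (it extends along (1, 1), (2, 11)), but Z strictly decreases along every unbounded feasible direction, so there is no improving ray and the maximum is attained at a vertex.

The binding constraints are x = 0 and 12x + 7y = 179.
Solving simultaneously gives x = 0, y = 179/7.

x = 0, y = 179/7, maximum Z = -716/7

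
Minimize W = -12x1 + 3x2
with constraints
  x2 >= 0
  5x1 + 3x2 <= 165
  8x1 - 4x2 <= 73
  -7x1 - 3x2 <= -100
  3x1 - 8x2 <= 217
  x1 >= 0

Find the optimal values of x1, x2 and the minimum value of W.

Feasible corners and W = -12x1 + 3x2:
  (879/44, 955/44) → W = -7683/44
  (0, 55) → W = 165
  (619/52, 289/52) → W = -6561/52
  (0, 100/3) → W = 100

x1 = 879/44, x2 = 955/44, minimum W = -7683/44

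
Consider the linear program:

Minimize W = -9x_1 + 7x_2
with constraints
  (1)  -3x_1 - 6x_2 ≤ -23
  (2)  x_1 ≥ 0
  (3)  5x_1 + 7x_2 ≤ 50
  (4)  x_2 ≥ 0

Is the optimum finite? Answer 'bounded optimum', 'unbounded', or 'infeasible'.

bounded optimum

Vertices and W = -9x_1 + 7x_2:
  (0, 23/6) → W = 161/6
  (23/3, 0) → W = -69
  (0, 50/7) → W = 50
  (10, 0) → W = -90
The feasible region has finitely many vertices and no improving ray; the minimum is -90 at (10, 0).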